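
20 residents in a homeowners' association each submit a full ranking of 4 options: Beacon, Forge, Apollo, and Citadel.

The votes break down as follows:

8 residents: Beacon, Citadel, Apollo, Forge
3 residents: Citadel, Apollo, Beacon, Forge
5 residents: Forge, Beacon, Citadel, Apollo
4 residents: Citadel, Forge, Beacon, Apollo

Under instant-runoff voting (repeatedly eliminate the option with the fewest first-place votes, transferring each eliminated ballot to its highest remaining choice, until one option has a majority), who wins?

Round 1: Beacon 8, Citadel 7, Forge 5, Apollo 0. Apollo has the fewest and is eliminated.
Round 2: Beacon 8, Citadel 7, Forge 5. Forge has the fewest and is eliminated.
Round 3: Beacon 13, Citadel 7. Beacon has a majority.

Beacon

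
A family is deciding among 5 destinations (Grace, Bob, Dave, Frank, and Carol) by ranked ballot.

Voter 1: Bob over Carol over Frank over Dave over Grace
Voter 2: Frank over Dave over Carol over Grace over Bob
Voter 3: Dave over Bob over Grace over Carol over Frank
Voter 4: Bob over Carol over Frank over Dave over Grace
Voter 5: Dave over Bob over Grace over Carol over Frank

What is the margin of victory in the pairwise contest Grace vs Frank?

1

Ballots ranking Grace above Frank: 2.
Ballots ranking Frank above Grace: 3.
Frank wins 3–2, a margin of 1.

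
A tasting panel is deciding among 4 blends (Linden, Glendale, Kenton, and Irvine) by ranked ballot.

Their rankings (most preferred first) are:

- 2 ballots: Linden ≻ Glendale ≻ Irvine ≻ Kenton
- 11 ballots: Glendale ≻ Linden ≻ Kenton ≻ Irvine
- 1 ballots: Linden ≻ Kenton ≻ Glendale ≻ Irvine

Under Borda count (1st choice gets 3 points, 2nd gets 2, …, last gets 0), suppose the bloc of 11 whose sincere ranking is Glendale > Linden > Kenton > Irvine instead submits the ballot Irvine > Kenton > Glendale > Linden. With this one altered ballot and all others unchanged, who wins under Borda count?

Irvine

Borda totals with the altered ballot: Linden 9, Glendale 16, Kenton 24, Irvine 35.
The switch changes the winner from Glendale to Irvine.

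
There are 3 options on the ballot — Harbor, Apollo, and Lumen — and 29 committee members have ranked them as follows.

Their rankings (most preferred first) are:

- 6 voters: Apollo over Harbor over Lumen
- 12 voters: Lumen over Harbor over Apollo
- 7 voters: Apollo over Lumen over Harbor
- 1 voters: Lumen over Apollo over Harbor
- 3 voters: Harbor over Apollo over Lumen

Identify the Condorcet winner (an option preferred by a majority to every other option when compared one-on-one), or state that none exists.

No Condorcet winner

Head-to-head results (29 voters total):
Harbor vs Apollo: Harbor wins 15–14.
Harbor vs Lumen: Lumen wins 20–9.
Apollo vs Lumen: Apollo wins 16–13.
No candidate beats all others: Harbor beats Apollo beats Lumen beats Harbor, a majority cycle.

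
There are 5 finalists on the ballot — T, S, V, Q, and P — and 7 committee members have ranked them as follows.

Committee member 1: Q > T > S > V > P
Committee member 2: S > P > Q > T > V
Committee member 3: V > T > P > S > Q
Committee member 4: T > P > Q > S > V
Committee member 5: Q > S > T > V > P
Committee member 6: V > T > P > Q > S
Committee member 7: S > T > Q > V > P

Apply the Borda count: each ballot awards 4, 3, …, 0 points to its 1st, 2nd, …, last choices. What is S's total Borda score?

Borda scores:
  T: 3 + 1 + 3 + 4 + 2 + 3 + 3 = 19
  S: 2 + 4 + 1 + 1 + 3 + 0 + 4 = 15
  V: 1 + 0 + 4 + 0 + 1 + 4 + 1 = 11
  Q: 4 + 2 + 0 + 2 + 4 + 1 + 2 = 15
  P: 0 + 3 + 2 + 3 + 0 + 2 + 0 = 10

15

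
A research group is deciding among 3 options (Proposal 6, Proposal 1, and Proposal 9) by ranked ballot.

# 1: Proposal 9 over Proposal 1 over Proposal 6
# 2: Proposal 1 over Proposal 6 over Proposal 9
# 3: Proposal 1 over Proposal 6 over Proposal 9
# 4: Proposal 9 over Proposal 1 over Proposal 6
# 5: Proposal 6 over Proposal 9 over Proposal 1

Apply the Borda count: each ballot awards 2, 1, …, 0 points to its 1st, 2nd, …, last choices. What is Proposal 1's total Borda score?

Borda scores:
  Proposal 6: 0 + 1 + 1 + 0 + 2 = 4
  Proposal 1: 1 + 2 + 2 + 1 + 0 = 6
  Proposal 9: 2 + 0 + 0 + 2 + 1 = 5

6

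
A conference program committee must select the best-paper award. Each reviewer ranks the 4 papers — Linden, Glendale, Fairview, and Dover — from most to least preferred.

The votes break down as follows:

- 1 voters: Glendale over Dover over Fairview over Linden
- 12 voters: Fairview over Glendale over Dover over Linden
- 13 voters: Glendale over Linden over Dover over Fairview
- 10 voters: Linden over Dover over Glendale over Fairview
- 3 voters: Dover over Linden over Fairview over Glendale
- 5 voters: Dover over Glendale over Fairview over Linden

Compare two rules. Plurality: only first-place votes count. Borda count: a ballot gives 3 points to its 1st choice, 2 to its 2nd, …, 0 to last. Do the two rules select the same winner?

Yes

Plurality first-place counts: Linden 10, Glendale 14, Fairview 12, Dover 8 → Glendale.
Borda totals: Linden 62, Glendale 86, Fairview 45, Dover 71 → Glendale.
The two rules agree on Glendale.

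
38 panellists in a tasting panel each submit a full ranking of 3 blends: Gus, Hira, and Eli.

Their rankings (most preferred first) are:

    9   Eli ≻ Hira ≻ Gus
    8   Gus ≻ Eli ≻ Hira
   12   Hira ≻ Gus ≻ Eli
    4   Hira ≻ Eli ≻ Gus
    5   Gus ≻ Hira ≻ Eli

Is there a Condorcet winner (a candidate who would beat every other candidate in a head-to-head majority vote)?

Head-to-head results (38 voters total):
Gus vs Hira: Hira wins 25–13.
Gus vs Eli: Gus wins 25–13.
Hira vs Eli: Hira wins 21–17.
Hira beats each rival — Gus (25–13), Eli (21–17) — so Hira is the Condorcet winner.

Yes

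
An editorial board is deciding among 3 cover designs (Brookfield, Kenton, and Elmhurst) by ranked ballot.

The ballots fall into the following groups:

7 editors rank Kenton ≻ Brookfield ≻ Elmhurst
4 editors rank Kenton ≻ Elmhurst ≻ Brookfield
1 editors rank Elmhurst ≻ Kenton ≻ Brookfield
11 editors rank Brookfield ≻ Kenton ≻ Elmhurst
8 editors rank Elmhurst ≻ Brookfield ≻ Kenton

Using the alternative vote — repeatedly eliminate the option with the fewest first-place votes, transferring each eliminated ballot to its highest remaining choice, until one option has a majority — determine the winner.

Brookfield

Round 1: Brookfield 11, Kenton 11, Elmhurst 9. Elmhurst has the fewest and is eliminated.
Round 2: Brookfield 19, Kenton 12. Brookfield has a majority.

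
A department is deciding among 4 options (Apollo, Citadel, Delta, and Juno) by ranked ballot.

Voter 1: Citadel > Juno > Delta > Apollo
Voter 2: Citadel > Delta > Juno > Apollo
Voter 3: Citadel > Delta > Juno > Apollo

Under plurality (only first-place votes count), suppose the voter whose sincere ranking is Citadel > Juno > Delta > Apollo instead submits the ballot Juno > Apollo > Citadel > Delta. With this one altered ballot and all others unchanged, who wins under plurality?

Citadel

First-place totals with the altered ballot: Apollo 0, Citadel 2, Delta 0, Juno 1.
The winner is unchanged: still Citadel.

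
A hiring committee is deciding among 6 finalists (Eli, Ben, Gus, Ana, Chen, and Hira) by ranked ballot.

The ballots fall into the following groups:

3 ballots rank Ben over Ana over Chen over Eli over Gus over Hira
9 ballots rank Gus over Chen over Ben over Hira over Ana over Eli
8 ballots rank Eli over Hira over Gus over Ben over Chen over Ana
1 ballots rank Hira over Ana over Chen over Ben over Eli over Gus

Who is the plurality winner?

First-place vote totals:
  Eli: 8
  Ben: 3
  Gus: 9
  Ana: 0
  Chen: 0
  Hira: 1
Gus has the most first-place votes.

Gus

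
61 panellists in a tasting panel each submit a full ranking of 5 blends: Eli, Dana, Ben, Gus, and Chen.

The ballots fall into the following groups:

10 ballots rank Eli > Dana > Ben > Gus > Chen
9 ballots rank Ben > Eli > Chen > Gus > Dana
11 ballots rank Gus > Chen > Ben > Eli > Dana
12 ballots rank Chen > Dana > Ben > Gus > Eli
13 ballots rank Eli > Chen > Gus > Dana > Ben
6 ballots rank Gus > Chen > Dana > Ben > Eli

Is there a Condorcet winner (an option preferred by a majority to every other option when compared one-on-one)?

No

Head-to-head results (61 voters total):
Eli vs Dana: Eli wins 43–18.
Eli vs Ben: Ben wins 38–23.
Eli vs Gus: Eli wins 32–29.
Eli vs Chen: Eli wins 32–29.
Dana vs Ben: Dana wins 41–20.
Dana vs Gus: Gus wins 39–22.
Dana vs Chen: Chen wins 51–10.
Ben vs Gus: Ben wins 31–30.
Ben vs Chen: Chen wins 42–19.
Gus vs Chen: Chen wins 34–27.
No candidate beats all others: Eli beats Dana beats Ben beats Eli, a majority cycle.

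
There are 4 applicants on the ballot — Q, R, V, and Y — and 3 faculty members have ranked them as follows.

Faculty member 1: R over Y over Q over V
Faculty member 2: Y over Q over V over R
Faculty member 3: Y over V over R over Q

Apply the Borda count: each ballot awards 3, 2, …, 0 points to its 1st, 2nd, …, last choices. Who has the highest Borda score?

Borda scores:
  Q: 1 + 2 + 0 = 3
  R: 3 + 0 + 1 = 4
  V: 0 + 1 + 2 = 3
  Y: 2 + 3 + 3 = 8
Y has the highest total.

Y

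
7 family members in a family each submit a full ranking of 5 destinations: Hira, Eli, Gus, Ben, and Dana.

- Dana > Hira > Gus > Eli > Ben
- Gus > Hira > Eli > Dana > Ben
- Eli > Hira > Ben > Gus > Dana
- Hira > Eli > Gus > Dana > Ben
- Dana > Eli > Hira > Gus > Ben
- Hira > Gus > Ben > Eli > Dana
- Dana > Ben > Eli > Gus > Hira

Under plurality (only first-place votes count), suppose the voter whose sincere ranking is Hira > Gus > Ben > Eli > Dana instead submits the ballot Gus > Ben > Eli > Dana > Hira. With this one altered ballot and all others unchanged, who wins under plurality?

Dana

First-place totals with the altered ballot: Hira 1, Eli 1, Gus 2, Ben 0, Dana 3.
The winner is unchanged: still Dana.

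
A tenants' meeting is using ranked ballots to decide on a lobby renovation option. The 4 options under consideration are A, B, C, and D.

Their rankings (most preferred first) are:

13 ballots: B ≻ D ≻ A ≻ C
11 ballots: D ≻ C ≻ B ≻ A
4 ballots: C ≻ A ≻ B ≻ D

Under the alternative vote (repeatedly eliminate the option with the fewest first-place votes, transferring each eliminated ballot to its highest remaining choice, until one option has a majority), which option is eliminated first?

A

Round 1: B 13, D 11, C 4, A 0. A has the fewest and is eliminated.
Round 2: B 13, D 11, C 4. C has the fewest and is eliminated.
Round 3: B 17, D 11. B has a majority.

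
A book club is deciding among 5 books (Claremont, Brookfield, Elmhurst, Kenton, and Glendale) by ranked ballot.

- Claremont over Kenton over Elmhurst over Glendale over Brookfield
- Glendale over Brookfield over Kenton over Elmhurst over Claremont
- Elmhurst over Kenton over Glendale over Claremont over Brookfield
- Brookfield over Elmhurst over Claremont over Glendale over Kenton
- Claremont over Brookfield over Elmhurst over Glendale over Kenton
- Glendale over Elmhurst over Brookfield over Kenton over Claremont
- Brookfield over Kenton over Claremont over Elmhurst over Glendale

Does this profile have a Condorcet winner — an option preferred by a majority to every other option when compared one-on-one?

Head-to-head results (7 voters total):
Claremont vs Brookfield: Brookfield wins 4–3.
Claremont vs Elmhurst: Elmhurst wins 4–3.
Claremont vs Kenton: Kenton wins 4–3.
Claremont vs Glendale: Claremont wins 4–3.
Brookfield vs Elmhurst: Brookfield wins 4–3.
Brookfield vs Kenton: Brookfield wins 5–2.
Brookfield vs Glendale: Glendale wins 4–3.
Elmhurst vs Kenton: Elmhurst wins 4–3.
Elmhurst vs Glendale: Elmhurst wins 5–2.
Kenton vs Glendale: Glendale wins 4–3.
No candidate beats all others: Claremont beats Glendale beats Brookfield beats Claremont, a majority cycle.

No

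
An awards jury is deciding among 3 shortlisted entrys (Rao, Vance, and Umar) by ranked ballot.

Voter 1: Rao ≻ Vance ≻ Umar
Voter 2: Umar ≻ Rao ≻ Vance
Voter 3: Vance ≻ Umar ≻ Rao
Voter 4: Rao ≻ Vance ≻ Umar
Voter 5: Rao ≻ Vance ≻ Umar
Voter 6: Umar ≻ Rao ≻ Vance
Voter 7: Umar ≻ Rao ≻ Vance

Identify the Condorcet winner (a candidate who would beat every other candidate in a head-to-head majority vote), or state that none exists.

There is no Condorcet winner

Head-to-head results (7 voters total):
Rao vs Vance: Rao wins 6–1.
Rao vs Umar: Umar wins 4–3.
Vance vs Umar: Vance wins 4–3.
No candidate beats all others: Rao beats Vance beats Umar beats Rao, a majority cycle.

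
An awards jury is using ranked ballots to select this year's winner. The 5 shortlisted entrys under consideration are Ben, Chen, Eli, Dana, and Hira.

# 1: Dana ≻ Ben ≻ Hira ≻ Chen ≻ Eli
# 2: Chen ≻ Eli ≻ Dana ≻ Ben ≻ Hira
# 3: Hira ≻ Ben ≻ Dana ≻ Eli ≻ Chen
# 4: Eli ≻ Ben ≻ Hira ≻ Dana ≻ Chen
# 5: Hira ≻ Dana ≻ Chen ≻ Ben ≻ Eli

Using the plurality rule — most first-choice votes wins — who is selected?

Hira

First-place vote totals:
  Ben: 0
  Chen: 1
  Eli: 1
  Dana: 1
  Hira: 2
Hira has the most first-place votes.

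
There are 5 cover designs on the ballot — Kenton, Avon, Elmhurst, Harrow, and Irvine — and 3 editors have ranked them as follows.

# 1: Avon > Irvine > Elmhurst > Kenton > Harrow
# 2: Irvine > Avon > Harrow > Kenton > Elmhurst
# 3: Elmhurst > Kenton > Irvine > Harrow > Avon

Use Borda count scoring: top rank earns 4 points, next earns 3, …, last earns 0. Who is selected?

Borda scores:
  Kenton: 1 + 1 + 3 = 5
  Avon: 4 + 3 + 0 = 7
  Elmhurst: 2 + 0 + 4 = 6
  Harrow: 0 + 2 + 1 = 3
  Irvine: 3 + 4 + 2 = 9
Irvine has the highest total.

Irvine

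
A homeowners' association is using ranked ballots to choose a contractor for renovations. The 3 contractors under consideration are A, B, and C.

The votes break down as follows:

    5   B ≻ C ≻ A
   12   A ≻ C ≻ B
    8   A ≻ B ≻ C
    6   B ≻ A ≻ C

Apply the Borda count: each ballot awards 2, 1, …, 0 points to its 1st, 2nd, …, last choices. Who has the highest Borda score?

Borda scores:
  A: 5·0 + 12·2 + 8·2 + 6·1 = 46
  B: 5·2 + 12·0 + 8·1 + 6·2 = 30
  C: 5·1 + 12·1 + 8·0 + 6·0 = 17
A has the highest total.

A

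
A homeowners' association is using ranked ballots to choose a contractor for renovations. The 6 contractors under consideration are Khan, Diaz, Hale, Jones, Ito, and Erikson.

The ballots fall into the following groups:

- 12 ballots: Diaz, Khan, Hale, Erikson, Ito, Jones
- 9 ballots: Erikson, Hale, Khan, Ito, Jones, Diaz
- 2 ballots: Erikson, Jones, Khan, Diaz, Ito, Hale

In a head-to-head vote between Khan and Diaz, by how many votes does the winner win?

Ballots ranking Khan above Diaz: 9+2 = 11.
Ballots ranking Diaz above Khan: 12.
Diaz wins 12–11, a margin of 1.

1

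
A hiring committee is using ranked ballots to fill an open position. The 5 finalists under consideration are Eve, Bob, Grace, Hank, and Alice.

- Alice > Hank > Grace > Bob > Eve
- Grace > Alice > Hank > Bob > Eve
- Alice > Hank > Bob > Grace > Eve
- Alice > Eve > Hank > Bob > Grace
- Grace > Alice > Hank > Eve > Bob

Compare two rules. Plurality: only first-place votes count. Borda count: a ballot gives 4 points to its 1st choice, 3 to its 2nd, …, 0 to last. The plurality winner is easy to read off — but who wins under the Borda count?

Alice

Plurality first-place counts: Eve 0, Bob 0, Grace 2, Hank 0, Alice 3 → Alice.
Borda totals: Eve 4, Bob 5, Grace 11, Hank 12, Alice 18 → Alice.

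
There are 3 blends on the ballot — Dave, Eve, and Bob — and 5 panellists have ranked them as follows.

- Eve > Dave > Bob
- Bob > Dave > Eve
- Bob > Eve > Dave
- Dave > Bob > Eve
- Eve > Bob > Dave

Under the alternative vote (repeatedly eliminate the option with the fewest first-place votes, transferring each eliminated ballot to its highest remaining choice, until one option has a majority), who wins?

Round 1: Eve 2, Bob 2, Dave 1. Dave has the fewest and is eliminated.
Round 2: Bob 3, Eve 2. Bob has a majority.

Bob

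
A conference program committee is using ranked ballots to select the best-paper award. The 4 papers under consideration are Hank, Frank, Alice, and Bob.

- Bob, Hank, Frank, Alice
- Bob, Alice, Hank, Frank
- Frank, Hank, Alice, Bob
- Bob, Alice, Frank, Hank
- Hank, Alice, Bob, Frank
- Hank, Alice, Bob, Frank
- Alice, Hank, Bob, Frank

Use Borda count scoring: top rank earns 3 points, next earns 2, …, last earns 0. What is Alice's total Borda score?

12

Borda scores:
  Hank: 2 + 1 + 2 + 0 + 3 + 3 + 2 = 13
  Frank: 1 + 0 + 3 + 1 + 0 + 0 + 0 = 5
  Alice: 0 + 2 + 1 + 2 + 2 + 2 + 3 = 12
  Bob: 3 + 3 + 0 + 3 + 1 + 1 + 1 = 12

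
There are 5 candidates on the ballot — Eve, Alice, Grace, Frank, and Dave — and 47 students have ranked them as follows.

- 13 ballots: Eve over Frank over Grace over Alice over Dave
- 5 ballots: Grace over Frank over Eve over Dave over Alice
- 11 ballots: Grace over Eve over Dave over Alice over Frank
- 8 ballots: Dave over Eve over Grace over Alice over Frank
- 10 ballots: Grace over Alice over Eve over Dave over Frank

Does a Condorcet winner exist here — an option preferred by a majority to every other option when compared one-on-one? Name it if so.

Head-to-head results (47 voters total):
Eve vs Alice: Eve wins 37–10.
Eve vs Grace: Grace wins 26–21.
Eve vs Frank: Eve wins 42–5.
Eve vs Dave: Eve wins 39–8.
Alice vs Grace: Grace wins 47–0.
Alice vs Frank: Alice wins 29–18.
Alice vs Dave: Dave wins 24–23.
Grace vs Frank: Grace wins 34–13.
Grace vs Dave: Grace wins 39–8.
Frank vs Dave: Dave wins 29–18.
Grace beats each rival — Eve (26–21), Alice (47–0), Frank (34–13), Dave (39–8) — so Grace is the Condorcet winner.

Grace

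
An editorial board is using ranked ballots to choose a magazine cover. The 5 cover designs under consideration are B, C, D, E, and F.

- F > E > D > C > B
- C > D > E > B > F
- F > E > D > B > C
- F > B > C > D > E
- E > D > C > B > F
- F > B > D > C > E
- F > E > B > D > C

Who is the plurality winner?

F

First-place vote totals:
  B: 0
  C: 1
  D: 0
  E: 1
  F: 5
F has the most first-place votes.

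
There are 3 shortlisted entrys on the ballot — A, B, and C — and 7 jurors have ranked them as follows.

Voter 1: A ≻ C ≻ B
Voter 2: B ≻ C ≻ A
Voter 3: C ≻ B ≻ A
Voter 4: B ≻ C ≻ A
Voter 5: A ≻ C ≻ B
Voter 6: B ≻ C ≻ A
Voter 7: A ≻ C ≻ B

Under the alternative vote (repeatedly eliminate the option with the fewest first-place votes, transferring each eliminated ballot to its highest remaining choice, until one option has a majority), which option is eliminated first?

C

Round 1: A 3, B 3, C 1. C has the fewest and is eliminated.
Round 2: B 4, A 3. B has a majority.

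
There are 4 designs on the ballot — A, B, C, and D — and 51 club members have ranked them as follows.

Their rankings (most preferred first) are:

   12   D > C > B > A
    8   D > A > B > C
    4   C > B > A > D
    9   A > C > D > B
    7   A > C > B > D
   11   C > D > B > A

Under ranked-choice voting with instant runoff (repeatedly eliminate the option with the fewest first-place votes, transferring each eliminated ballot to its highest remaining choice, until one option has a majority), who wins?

D

Round 1: D 20, A 16, C 15, B 0. B has the fewest and is eliminated.
Round 2: D 20, A 16, C 15. C has the fewest and is eliminated.
Round 3: D 31, A 20. D has a majority.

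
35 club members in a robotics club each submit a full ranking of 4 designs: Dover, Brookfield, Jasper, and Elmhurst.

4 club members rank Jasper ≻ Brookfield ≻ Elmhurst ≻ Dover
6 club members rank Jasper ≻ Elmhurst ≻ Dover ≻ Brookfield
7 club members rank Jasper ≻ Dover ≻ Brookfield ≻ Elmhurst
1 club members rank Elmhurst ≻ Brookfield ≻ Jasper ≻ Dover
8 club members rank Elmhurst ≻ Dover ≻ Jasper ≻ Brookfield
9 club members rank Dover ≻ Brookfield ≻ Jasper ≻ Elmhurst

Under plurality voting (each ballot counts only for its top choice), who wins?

Jasper

First-place vote totals:
  Dover: 9
  Brookfield: 0
  Jasper: 17
  Elmhurst: 9
Jasper has the most first-place votes.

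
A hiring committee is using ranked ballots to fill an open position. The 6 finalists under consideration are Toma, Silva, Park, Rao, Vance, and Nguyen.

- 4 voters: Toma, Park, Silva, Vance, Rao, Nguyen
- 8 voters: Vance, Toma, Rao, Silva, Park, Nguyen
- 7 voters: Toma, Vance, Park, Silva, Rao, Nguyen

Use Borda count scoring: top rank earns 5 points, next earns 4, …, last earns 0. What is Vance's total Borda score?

76

Borda scores:
  Toma: 4·5 + 8·4 + 7·5 = 87
  Silva: 4·3 + 8·2 + 7·2 = 42
  Park: 4·4 + 8·1 + 7·3 = 45
  Rao: 4·1 + 8·3 + 7·1 = 35
  Vance: 4·2 + 8·5 + 7·4 = 76
  Nguyen: 4·0 + 8·0 + 7·0 = 0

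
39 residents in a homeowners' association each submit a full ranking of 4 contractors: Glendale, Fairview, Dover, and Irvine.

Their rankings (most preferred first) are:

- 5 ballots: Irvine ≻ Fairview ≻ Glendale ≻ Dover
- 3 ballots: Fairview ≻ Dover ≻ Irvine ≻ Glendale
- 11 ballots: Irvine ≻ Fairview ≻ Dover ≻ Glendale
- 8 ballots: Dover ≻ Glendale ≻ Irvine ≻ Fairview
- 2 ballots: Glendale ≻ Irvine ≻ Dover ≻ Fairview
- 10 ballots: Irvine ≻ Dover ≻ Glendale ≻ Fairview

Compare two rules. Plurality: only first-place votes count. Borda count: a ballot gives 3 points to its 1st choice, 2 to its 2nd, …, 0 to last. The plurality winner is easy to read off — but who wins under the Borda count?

Irvine

Plurality first-place counts: Glendale 2, Fairview 3, Dover 8, Irvine 26 → Irvine.
Borda totals: Glendale 37, Fairview 41, Dover 63, Irvine 93 → Irvine.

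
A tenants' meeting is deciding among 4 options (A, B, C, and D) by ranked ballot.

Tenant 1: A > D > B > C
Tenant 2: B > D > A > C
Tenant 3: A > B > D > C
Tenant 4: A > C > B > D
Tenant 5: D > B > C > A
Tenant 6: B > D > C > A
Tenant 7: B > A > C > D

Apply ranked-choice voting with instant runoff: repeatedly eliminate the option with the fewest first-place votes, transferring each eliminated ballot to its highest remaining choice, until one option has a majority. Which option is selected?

B

Round 1: A 3, B 3, D 1, C 0. C has the fewest and is eliminated.
Round 2: A 3, B 3, D 1. D has the fewest and is eliminated.
Round 3: B 4, A 3. B has a majority.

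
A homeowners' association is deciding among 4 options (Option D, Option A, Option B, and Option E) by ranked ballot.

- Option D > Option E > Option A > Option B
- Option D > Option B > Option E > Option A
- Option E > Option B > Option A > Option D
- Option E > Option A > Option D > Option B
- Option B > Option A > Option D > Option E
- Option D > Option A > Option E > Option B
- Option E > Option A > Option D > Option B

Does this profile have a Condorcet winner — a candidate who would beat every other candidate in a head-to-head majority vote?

No

Head-to-head results (7 voters total):
Option D vs Option A: Option A wins 4–3.
Option D vs Option B: Option D wins 5–2.
Option D vs Option E: Option D wins 4–3.
Option A vs Option B: Option A wins 4–3.
Option A vs Option E: Option E wins 5–2.
Option B vs Option E: Option E wins 5–2.
No candidate beats all others: Option D beats Option E beats Option A beats Option D, a majority cycle.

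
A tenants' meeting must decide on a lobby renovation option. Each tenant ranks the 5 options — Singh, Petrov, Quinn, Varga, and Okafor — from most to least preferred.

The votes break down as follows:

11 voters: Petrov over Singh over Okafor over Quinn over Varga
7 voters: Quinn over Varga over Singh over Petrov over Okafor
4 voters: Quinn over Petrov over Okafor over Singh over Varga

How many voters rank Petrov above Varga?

15

Ballots ranking Petrov above Varga: 11+4 = 15.
Ballots ranking Varga above Petrov: 7.
So 15 of 22 voters prefer Petrov to Varga.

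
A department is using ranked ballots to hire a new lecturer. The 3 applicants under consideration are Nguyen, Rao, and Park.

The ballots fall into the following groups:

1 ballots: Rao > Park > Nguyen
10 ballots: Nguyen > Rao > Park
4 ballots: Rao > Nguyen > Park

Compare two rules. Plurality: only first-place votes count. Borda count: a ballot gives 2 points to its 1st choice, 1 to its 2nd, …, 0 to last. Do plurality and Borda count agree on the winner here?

Plurality first-place counts: Nguyen 10, Rao 5, Park 0 → Nguyen.
Borda totals: Nguyen 24, Rao 20, Park 1 → Nguyen.
The two rules agree on Nguyen.

Yes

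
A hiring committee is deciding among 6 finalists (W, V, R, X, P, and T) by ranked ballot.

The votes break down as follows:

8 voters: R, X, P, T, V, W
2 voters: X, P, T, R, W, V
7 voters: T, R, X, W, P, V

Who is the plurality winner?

R

First-place vote totals:
  W: 0
  V: 0
  R: 8
  X: 2
  P: 0
  T: 7
R has the most first-place votes.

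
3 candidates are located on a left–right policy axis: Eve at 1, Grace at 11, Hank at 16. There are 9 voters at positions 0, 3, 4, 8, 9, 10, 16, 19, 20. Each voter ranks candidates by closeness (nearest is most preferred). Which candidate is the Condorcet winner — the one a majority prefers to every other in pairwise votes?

With single-peaked preferences on a line, the Condorcet winner is the candidate closest to the median voter.
The median voter (position 9) is closest to Grace at 11.
Check: Grace vs Hank — voters closer to Grace: 6 of 9.

Grace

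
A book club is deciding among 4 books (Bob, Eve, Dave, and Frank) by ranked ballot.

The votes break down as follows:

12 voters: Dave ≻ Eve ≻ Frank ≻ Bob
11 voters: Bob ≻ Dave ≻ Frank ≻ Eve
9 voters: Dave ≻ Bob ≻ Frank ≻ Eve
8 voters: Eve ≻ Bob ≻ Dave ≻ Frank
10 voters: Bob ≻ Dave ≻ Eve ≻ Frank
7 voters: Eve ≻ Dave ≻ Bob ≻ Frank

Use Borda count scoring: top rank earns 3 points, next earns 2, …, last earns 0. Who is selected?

Borda scores:
  Bob: 12·0 + 11·3 + 9·2 + 8·2 + 10·3 + 7·1 = 104
  Eve: 12·2 + 11·0 + 9·0 + 8·3 + 10·1 + 7·3 = 79
  Dave: 12·3 + 11·2 + 9·3 + 8·1 + 10·2 + 7·2 = 127
  Frank: 12·1 + 11·1 + 9·1 + 8·0 + 10·0 + 7·0 = 32
Dave has the highest total.

Dave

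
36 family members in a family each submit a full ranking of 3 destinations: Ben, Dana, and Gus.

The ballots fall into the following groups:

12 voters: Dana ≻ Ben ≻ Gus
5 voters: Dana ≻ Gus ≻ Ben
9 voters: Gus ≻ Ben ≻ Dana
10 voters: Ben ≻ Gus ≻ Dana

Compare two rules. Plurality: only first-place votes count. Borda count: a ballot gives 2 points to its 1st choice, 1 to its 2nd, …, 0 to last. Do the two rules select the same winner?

No

Plurality first-place counts: Ben 10, Dana 17, Gus 9 → Dana.
Borda totals: Ben 41, Dana 34, Gus 33 → Ben.
The two rules disagree: plurality picks Dana, Borda picks Ben.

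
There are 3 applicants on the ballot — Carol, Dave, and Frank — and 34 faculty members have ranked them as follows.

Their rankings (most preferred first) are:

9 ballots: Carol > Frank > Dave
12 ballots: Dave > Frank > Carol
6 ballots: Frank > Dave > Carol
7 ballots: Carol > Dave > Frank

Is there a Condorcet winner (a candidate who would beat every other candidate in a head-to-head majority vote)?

Head-to-head results (34 voters total):
Carol vs Dave: Dave wins 18–16.
Carol vs Frank: Frank wins 18–16.
Dave vs Frank: Dave wins 19–15.
Dave beats each rival — Carol (18–16), Frank (19–15) — so Dave is the Condorcet winner.

Yes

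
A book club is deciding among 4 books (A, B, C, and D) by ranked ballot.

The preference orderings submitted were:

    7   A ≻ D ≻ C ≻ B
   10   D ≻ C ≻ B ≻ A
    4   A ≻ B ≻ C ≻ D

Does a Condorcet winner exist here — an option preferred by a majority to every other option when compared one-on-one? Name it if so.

A

Head-to-head results (21 voters total):
A vs B: A wins 11–10.
A vs C: A wins 11–10.
A vs D: A wins 11–10.
B vs C: C wins 17–4.
B vs D: D wins 17–4.
C vs D: D wins 17–4.
A beats each rival — B (11–10), C (11–10), D (11–10) — so A is the Condorcet winner.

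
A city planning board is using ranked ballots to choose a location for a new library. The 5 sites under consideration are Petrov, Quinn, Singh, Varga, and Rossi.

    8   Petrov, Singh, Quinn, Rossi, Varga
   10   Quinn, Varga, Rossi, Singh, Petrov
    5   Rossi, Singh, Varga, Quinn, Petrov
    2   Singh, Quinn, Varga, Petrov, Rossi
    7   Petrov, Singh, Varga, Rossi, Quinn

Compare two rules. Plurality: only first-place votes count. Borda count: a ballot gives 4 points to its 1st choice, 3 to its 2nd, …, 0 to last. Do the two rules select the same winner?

Plurality first-place counts: Petrov 15, Quinn 10, Singh 2, Varga 0, Rossi 5 → Petrov.
Borda totals: Petrov 62, Quinn 67, Singh 78, Varga 58, Rossi 55 → Singh.
The two rules disagree: plurality picks Petrov, Borda picks Singh.

No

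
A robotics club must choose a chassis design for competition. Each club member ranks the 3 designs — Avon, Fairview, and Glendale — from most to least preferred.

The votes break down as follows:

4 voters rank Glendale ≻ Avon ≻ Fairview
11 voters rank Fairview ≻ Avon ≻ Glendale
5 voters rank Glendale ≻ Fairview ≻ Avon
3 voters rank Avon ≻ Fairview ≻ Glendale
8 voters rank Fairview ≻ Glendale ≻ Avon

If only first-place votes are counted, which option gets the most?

First-place vote totals:
  Avon: 3
  Fairview: 19
  Glendale: 9
Fairview has the most first-place votes.

Fairview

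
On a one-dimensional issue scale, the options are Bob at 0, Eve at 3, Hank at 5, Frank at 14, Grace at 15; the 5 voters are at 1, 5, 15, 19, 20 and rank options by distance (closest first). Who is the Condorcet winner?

Grace

With single-peaked preferences on a line, the Condorcet winner is the candidate closest to the median voter.
The median voter (position 15) is closest to Grace at 15.
Check: Grace vs Bob — voters closer to Grace: 3 of 5.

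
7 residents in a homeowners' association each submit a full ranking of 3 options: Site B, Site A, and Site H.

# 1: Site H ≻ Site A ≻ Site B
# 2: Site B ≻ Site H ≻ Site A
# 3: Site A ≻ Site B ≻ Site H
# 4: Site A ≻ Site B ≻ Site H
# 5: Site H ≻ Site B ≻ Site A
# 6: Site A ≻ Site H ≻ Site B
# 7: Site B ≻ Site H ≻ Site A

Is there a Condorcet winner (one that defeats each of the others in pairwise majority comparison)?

Head-to-head results (7 voters total):
Site B vs Site A: Site A wins 4–3.
Site B vs Site H: Site B wins 4–3.
Site A vs Site H: Site H wins 4–3.
No candidate beats all others: Site B beats Site H beats Site A beats Site B, a majority cycle.

No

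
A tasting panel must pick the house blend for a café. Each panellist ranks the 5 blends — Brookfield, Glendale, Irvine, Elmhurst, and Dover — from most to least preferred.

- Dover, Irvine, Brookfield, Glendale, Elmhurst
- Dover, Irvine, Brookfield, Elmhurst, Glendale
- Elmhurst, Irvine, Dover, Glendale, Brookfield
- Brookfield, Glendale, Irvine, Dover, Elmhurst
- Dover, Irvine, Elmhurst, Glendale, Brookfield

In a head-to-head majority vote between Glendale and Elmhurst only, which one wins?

Elmhurst

Ballots ranking Glendale above Elmhurst: 2.
Ballots ranking Elmhurst above Glendale: 3.
Elmhurst wins the head-to-head, 3–2.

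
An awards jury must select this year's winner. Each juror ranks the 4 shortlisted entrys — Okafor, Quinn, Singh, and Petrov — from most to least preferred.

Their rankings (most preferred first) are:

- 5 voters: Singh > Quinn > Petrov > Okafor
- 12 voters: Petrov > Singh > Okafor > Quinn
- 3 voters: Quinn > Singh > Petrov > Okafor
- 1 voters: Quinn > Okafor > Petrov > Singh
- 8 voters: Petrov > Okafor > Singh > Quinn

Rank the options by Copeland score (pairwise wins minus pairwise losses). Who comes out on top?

Pairwise results:
  Okafor vs Quinn: Okafor wins 20–9.
  Okafor vs Singh: Singh wins 20–9.
  Okafor vs Petrov: Petrov wins 28–1.
  Quinn vs Singh: Singh wins 25–4.
  Quinn vs Petrov: Petrov wins 20–9.
  Singh vs Petrov: Petrov wins 21–8.
Copeland scores (wins − losses):
  Okafor: 1 − 2 = -1
  Quinn: 0 − 3 = -3
  Singh: 2 − 1 = 1
  Petrov: 3 − 0 = 3
Petrov has the best Copeland score.

Petrov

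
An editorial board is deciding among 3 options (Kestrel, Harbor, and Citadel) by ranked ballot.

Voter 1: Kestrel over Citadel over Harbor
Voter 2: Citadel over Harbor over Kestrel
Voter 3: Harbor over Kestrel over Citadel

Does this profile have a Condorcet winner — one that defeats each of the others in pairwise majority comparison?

Head-to-head results (3 voters total):
Kestrel vs Harbor: Harbor wins 2–1.
Kestrel vs Citadel: Kestrel wins 2–1.
Harbor vs Citadel: Citadel wins 2–1.
No candidate beats all others: Kestrel beats Citadel beats Harbor beats Kestrel, a majority cycle.

No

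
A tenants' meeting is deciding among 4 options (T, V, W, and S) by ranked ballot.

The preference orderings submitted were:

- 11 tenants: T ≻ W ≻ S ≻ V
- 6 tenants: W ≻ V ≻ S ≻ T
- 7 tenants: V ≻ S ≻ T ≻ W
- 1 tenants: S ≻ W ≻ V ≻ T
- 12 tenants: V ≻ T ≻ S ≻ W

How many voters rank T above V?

11

Ballots ranking T above V: 11.
Ballots ranking V above T: 6+7+1+12 = 26.
So 11 of 37 voters prefer T to V.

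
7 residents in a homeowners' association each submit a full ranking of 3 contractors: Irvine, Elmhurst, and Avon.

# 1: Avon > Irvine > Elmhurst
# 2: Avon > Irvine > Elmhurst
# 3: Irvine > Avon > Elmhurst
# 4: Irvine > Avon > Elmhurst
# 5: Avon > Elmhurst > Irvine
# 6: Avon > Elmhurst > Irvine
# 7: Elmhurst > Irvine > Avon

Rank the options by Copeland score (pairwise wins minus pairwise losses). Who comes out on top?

Pairwise results:
  Irvine vs Elmhurst: Irvine wins 4–3.
  Irvine vs Avon: Avon wins 4–3.
  Elmhurst vs Avon: Avon wins 6–1.
Copeland scores (wins − losses):
  Irvine: 1 − 1 = 0
  Elmhurst: 0 − 2 = -2
  Avon: 2 − 0 = 2
Avon has the best Copeland score.

Avon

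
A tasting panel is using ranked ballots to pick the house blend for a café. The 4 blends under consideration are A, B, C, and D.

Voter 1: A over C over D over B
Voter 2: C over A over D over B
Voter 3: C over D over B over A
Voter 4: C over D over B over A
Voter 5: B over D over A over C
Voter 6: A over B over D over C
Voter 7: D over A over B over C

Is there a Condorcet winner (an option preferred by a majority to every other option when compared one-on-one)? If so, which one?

Head-to-head results (7 voters total):
A vs B: A wins 4–3.
A vs C: A wins 4–3.
A vs D: D wins 4–3.
B vs C: C wins 4–3.
B vs D: D wins 5–2.
C vs D: C wins 4–3.
No candidate beats all others: A beats C beats D beats A, a majority cycle.

There is no Condorcet winner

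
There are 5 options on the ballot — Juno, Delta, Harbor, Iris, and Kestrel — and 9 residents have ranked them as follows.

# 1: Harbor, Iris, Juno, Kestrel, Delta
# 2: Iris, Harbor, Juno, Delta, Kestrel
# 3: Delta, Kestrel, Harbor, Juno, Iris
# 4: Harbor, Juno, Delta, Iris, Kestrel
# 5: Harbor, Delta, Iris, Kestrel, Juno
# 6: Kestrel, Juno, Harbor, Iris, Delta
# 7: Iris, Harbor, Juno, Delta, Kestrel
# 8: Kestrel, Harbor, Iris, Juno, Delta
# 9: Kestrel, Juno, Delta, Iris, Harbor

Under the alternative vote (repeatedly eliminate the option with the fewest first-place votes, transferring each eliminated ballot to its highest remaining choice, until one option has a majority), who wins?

Harbor

Round 1: Harbor 3, Kestrel 3, Iris 2, Delta 1, Juno 0. Juno has the fewest and is eliminated.
Round 2: Harbor 3, Kestrel 3, Iris 2, Delta 1. Delta has the fewest and is eliminated.
Round 3: Kestrel 4, Harbor 3, Iris 2. Iris has the fewest and is eliminated.
Round 4: Harbor 5, Kestrel 4. Harbor has a majority.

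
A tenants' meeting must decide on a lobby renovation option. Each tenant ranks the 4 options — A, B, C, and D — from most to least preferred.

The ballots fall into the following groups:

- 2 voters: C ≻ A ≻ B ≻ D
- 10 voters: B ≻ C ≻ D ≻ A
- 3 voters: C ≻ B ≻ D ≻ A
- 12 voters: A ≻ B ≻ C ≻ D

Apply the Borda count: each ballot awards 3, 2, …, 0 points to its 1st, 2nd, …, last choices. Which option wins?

B

Borda scores:
  A: 2·2 + 10·0 + 3·0 + 12·3 = 40
  B: 2·1 + 10·3 + 3·2 + 12·2 = 62
  C: 2·3 + 10·2 + 3·3 + 12·1 = 47
  D: 2·0 + 10·1 + 3·1 + 12·0 = 13
B has the highest total.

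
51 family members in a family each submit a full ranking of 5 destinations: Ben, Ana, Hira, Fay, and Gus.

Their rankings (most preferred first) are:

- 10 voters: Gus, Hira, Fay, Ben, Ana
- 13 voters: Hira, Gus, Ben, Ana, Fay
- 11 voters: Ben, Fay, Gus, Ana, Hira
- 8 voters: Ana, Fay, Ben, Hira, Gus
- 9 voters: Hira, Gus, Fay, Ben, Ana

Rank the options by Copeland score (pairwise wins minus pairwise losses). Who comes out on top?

Hira

Pairwise results:
  Ben vs Ana: Ben wins 43–8.
  Ben vs Hira: Hira wins 32–19.
  Ben vs Fay: Fay wins 27–24.
  Ben vs Gus: Gus wins 32–19.
  Ana vs Hira: Hira wins 32–19.
  Ana vs Fay: Fay wins 30–21.
  Ana vs Gus: Gus wins 43–8.
  Hira vs Fay: Hira wins 32–19.
  Hira vs Gus: Hira wins 30–21.
  Fay vs Gus: Gus wins 32–19.
Copeland scores (wins − losses):
  Ben: 1 − 3 = -2
  Ana: 0 − 4 = -4
  Hira: 4 − 0 = 4
  Fay: 2 − 2 = 0
  Gus: 3 − 1 = 2
Hira has the best Copeland score.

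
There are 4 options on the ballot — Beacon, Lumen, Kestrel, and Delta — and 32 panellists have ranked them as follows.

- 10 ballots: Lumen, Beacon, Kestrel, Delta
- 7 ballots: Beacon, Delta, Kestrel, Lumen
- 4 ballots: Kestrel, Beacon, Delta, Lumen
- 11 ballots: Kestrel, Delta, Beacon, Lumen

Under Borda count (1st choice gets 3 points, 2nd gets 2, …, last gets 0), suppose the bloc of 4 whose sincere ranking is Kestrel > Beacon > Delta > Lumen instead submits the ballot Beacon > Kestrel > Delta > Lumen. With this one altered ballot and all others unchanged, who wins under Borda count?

Borda totals with the altered ballot: Beacon 64, Lumen 30, Kestrel 58, Delta 40.
The switch changes the winner from Kestrel to Beacon.

Beacon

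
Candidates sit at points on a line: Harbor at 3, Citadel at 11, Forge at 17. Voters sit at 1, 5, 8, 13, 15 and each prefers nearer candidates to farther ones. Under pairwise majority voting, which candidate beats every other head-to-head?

With single-peaked preferences on a line, the Condorcet winner is the candidate closest to the median voter.
The median voter (position 8) is closest to Citadel at 11.
Check: Citadel vs Forge — voters closer to Citadel: 4 of 5.

Citadel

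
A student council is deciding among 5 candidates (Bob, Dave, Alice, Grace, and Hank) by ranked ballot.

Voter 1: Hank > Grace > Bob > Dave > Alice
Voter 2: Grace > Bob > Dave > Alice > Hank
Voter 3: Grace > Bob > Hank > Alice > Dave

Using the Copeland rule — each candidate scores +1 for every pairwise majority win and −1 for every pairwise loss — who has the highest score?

Grace

Pairwise results:
  Bob vs Dave: Bob wins 3–0.
  Bob vs Alice: Bob wins 3–0.
  Bob vs Grace: Grace wins 3–0.
  Bob vs Hank: Bob wins 2–1.
  Dave vs Alice: Dave wins 2–1.
  Dave vs Grace: Grace wins 3–0.
  Dave vs Hank: Hank wins 2–1.
  Alice vs Grace: Grace wins 3–0.
  Alice vs Hank: Hank wins 2–1.
  Grace vs Hank: Grace wins 2–1.
Copeland scores (wins − losses):
  Bob: 3 − 1 = 2
  Dave: 1 − 3 = -2
  Alice: 0 − 4 = -4
  Grace: 4 − 0 = 4
  Hank: 2 − 2 = 0
Grace has the best Copeland score.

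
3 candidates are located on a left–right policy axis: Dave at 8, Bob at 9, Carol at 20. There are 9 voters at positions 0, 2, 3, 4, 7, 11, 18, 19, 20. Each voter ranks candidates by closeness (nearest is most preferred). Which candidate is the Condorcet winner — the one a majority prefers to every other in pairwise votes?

With single-peaked preferences on a line, the Condorcet winner is the candidate closest to the median voter.
The median voter (position 7) is closest to Dave at 8.
Check: Dave vs Bob — voters closer to Dave: 5 of 9.

Dave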